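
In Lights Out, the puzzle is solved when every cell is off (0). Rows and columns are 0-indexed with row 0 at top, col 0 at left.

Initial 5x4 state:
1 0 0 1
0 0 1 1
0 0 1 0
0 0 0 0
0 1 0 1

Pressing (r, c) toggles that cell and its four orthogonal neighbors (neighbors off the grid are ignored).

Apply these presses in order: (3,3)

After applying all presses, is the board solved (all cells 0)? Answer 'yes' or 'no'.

After press 1 at (3,3):
1 0 0 1
0 0 1 1
0 0 1 1
0 0 1 1
0 1 0 0

Lights still on: 9

Answer: no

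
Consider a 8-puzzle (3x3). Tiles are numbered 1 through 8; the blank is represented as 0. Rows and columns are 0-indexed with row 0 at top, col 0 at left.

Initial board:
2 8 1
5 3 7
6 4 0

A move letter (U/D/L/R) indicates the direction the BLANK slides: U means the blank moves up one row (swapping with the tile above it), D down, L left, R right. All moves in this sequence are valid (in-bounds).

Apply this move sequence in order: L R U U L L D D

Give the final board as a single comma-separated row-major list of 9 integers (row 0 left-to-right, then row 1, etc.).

After move 1 (L):
2 8 1
5 3 7
6 0 4

After move 2 (R):
2 8 1
5 3 7
6 4 0

After move 3 (U):
2 8 1
5 3 0
6 4 7

After move 4 (U):
2 8 0
5 3 1
6 4 7

After move 5 (L):
2 0 8
5 3 1
6 4 7

After move 6 (L):
0 2 8
5 3 1
6 4 7

After move 7 (D):
5 2 8
0 3 1
6 4 7

After move 8 (D):
5 2 8
6 3 1
0 4 7

Answer: 5, 2, 8, 6, 3, 1, 0, 4, 7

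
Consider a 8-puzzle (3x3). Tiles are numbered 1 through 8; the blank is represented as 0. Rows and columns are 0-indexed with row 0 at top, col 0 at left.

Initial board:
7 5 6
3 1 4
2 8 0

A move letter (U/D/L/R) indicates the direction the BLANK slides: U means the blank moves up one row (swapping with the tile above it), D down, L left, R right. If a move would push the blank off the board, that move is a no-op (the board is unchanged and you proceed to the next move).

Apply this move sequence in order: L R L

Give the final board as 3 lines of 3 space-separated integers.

Answer: 7 5 6
3 1 4
2 0 8

Derivation:
After move 1 (L):
7 5 6
3 1 4
2 0 8

After move 2 (R):
7 5 6
3 1 4
2 8 0

After move 3 (L):
7 5 6
3 1 4
2 0 8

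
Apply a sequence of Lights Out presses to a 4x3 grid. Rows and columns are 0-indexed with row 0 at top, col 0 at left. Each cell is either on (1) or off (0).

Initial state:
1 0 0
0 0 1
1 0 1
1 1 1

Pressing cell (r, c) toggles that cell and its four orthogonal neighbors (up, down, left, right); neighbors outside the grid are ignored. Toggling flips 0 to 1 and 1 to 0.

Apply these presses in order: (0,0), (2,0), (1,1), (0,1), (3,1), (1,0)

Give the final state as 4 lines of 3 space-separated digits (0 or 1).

Answer: 0 1 1
0 1 0
1 1 1
1 0 0

Derivation:
After press 1 at (0,0):
0 1 0
1 0 1
1 0 1
1 1 1

After press 2 at (2,0):
0 1 0
0 0 1
0 1 1
0 1 1

After press 3 at (1,1):
0 0 0
1 1 0
0 0 1
0 1 1

After press 4 at (0,1):
1 1 1
1 0 0
0 0 1
0 1 1

After press 5 at (3,1):
1 1 1
1 0 0
0 1 1
1 0 0

After press 6 at (1,0):
0 1 1
0 1 0
1 1 1
1 0 0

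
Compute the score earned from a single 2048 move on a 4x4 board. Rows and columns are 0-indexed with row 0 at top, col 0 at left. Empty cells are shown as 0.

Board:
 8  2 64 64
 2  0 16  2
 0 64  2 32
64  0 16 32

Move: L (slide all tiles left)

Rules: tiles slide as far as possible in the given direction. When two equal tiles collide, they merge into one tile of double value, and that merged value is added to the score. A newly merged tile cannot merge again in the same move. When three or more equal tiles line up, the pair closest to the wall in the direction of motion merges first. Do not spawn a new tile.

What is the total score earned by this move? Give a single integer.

Answer: 128

Derivation:
Slide left:
row 0: [8, 2, 64, 64] -> [8, 2, 128, 0]  score +128 (running 128)
row 1: [2, 0, 16, 2] -> [2, 16, 2, 0]  score +0 (running 128)
row 2: [0, 64, 2, 32] -> [64, 2, 32, 0]  score +0 (running 128)
row 3: [64, 0, 16, 32] -> [64, 16, 32, 0]  score +0 (running 128)
Board after move:
  8   2 128   0
  2  16   2   0
 64   2  32   0
 64  16  32   0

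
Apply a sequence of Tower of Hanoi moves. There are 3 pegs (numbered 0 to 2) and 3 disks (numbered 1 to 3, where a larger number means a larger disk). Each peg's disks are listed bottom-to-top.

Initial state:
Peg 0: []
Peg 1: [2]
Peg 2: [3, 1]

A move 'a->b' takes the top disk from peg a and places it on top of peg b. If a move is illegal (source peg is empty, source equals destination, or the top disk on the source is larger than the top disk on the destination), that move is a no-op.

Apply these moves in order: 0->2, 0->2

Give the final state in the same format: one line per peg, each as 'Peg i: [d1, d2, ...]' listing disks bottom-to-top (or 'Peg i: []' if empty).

After move 1 (0->2):
Peg 0: []
Peg 1: [2]
Peg 2: [3, 1]

After move 2 (0->2):
Peg 0: []
Peg 1: [2]
Peg 2: [3, 1]

Answer: Peg 0: []
Peg 1: [2]
Peg 2: [3, 1]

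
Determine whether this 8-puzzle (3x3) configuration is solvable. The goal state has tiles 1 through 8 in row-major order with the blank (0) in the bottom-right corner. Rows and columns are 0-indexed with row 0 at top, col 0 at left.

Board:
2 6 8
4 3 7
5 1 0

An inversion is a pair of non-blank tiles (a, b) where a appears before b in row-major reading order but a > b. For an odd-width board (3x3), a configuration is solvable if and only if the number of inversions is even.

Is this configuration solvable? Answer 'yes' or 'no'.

Inversions (pairs i<j in row-major order where tile[i] > tile[j] > 0): 16
16 is even, so the puzzle is solvable.

Answer: yes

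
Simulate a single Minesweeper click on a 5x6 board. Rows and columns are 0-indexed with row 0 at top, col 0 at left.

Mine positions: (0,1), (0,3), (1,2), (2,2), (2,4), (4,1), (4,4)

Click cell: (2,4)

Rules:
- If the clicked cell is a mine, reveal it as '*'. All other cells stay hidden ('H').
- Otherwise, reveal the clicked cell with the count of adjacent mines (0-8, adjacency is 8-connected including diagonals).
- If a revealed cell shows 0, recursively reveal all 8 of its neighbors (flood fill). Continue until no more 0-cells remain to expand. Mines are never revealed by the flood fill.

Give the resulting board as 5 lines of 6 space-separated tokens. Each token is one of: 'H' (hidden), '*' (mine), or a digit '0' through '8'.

H H H H H H
H H H H H H
H H H H * H
H H H H H H
H H H H H H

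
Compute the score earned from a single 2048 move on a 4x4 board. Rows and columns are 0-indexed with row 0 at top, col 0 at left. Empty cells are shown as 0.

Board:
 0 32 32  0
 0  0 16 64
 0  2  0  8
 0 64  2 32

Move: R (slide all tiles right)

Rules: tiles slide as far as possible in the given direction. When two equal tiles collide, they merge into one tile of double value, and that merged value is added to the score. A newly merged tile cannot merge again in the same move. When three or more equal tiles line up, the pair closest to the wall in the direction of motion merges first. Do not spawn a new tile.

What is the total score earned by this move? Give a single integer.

Slide right:
row 0: [0, 32, 32, 0] -> [0, 0, 0, 64]  score +64 (running 64)
row 1: [0, 0, 16, 64] -> [0, 0, 16, 64]  score +0 (running 64)
row 2: [0, 2, 0, 8] -> [0, 0, 2, 8]  score +0 (running 64)
row 3: [0, 64, 2, 32] -> [0, 64, 2, 32]  score +0 (running 64)
Board after move:
 0  0  0 64
 0  0 16 64
 0  0  2  8
 0 64  2 32

Answer: 64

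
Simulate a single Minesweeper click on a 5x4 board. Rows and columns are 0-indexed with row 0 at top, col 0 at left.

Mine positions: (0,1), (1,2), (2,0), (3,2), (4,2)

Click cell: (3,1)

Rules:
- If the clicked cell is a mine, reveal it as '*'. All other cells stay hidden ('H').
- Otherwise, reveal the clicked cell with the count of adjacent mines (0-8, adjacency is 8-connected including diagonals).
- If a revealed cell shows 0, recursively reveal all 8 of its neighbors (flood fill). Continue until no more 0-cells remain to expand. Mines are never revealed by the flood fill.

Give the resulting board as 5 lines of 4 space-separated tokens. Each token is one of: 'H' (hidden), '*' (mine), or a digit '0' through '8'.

H H H H
H H H H
H H H H
H 3 H H
H H H H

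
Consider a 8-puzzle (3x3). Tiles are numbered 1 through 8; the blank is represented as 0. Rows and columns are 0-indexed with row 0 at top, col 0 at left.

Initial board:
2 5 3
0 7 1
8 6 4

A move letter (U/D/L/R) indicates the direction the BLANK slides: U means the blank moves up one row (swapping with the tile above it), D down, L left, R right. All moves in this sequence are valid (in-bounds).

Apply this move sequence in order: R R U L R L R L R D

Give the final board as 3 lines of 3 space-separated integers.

Answer: 2 5 3
7 1 0
8 6 4

Derivation:
After move 1 (R):
2 5 3
7 0 1
8 6 4

After move 2 (R):
2 5 3
7 1 0
8 6 4

After move 3 (U):
2 5 0
7 1 3
8 6 4

After move 4 (L):
2 0 5
7 1 3
8 6 4

After move 5 (R):
2 5 0
7 1 3
8 6 4

After move 6 (L):
2 0 5
7 1 3
8 6 4

After move 7 (R):
2 5 0
7 1 3
8 6 4

After move 8 (L):
2 0 5
7 1 3
8 6 4

After move 9 (R):
2 5 0
7 1 3
8 6 4

After move 10 (D):
2 5 3
7 1 0
8 6 4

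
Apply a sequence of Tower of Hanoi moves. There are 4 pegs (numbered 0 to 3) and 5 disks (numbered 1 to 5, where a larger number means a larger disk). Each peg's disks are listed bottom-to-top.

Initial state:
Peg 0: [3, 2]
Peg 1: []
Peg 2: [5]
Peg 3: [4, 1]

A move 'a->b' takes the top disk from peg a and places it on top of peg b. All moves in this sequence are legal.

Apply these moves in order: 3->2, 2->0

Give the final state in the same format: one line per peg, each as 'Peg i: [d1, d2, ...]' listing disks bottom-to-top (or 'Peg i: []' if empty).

After move 1 (3->2):
Peg 0: [3, 2]
Peg 1: []
Peg 2: [5, 1]
Peg 3: [4]

After move 2 (2->0):
Peg 0: [3, 2, 1]
Peg 1: []
Peg 2: [5]
Peg 3: [4]

Answer: Peg 0: [3, 2, 1]
Peg 1: []
Peg 2: [5]
Peg 3: [4]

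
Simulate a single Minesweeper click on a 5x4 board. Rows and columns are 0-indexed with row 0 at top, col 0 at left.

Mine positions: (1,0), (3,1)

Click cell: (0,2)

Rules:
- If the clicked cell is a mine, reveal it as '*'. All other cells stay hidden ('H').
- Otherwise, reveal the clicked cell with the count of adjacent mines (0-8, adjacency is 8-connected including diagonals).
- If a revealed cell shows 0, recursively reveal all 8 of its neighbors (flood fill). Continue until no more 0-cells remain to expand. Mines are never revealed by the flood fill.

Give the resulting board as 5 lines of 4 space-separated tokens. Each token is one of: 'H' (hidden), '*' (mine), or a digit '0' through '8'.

H 1 0 0
H 1 0 0
H 2 1 0
H H 1 0
H H 1 0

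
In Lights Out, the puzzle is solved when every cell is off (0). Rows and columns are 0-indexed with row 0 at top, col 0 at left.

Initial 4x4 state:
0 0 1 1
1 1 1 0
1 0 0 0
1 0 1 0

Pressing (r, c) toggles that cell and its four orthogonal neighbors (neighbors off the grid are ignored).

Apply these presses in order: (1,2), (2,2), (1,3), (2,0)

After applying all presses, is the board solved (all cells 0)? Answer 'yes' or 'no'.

Answer: yes

Derivation:
After press 1 at (1,2):
0 0 0 1
1 0 0 1
1 0 1 0
1 0 1 0

After press 2 at (2,2):
0 0 0 1
1 0 1 1
1 1 0 1
1 0 0 0

After press 3 at (1,3):
0 0 0 0
1 0 0 0
1 1 0 0
1 0 0 0

After press 4 at (2,0):
0 0 0 0
0 0 0 0
0 0 0 0
0 0 0 0

Lights still on: 0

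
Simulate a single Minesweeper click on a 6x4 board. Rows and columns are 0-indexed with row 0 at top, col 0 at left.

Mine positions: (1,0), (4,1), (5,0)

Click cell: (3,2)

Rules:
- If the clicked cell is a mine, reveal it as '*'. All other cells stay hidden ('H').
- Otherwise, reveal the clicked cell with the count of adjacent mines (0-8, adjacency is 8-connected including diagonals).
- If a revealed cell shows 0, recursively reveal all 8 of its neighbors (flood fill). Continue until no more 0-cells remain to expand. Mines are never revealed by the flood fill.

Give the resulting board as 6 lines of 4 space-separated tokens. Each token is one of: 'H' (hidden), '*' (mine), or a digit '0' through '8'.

H H H H
H H H H
H H H H
H H 1 H
H H H H
H H H H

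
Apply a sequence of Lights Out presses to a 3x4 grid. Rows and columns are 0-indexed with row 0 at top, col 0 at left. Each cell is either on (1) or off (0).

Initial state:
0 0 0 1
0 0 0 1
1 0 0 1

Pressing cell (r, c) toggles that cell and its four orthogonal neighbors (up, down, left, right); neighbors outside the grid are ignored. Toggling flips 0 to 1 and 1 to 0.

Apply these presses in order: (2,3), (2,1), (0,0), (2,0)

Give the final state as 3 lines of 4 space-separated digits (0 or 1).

After press 1 at (2,3):
0 0 0 1
0 0 0 0
1 0 1 0

After press 2 at (2,1):
0 0 0 1
0 1 0 0
0 1 0 0

After press 3 at (0,0):
1 1 0 1
1 1 0 0
0 1 0 0

After press 4 at (2,0):
1 1 0 1
0 1 0 0
1 0 0 0

Answer: 1 1 0 1
0 1 0 0
1 0 0 0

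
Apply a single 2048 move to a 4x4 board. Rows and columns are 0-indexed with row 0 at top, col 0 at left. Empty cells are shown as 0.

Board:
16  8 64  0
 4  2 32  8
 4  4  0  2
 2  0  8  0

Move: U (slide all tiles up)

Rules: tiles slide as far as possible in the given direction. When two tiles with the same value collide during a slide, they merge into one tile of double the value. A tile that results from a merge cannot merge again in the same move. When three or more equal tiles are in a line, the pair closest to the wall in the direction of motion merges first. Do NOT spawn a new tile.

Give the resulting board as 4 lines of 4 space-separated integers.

Answer: 16  8 64  8
 8  2 32  2
 2  4  8  0
 0  0  0  0

Derivation:
Slide up:
col 0: [16, 4, 4, 2] -> [16, 8, 2, 0]
col 1: [8, 2, 4, 0] -> [8, 2, 4, 0]
col 2: [64, 32, 0, 8] -> [64, 32, 8, 0]
col 3: [0, 8, 2, 0] -> [8, 2, 0, 0]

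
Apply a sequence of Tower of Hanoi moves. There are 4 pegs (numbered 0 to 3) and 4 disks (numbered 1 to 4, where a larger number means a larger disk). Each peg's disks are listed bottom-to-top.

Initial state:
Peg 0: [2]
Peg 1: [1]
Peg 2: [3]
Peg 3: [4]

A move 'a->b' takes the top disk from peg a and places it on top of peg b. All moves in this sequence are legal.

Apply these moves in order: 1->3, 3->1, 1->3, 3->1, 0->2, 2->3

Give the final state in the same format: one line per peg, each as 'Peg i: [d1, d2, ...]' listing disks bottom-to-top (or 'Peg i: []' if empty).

Answer: Peg 0: []
Peg 1: [1]
Peg 2: [3]
Peg 3: [4, 2]

Derivation:
After move 1 (1->3):
Peg 0: [2]
Peg 1: []
Peg 2: [3]
Peg 3: [4, 1]

After move 2 (3->1):
Peg 0: [2]
Peg 1: [1]
Peg 2: [3]
Peg 3: [4]

After move 3 (1->3):
Peg 0: [2]
Peg 1: []
Peg 2: [3]
Peg 3: [4, 1]

After move 4 (3->1):
Peg 0: [2]
Peg 1: [1]
Peg 2: [3]
Peg 3: [4]

After move 5 (0->2):
Peg 0: []
Peg 1: [1]
Peg 2: [3, 2]
Peg 3: [4]

After move 6 (2->3):
Peg 0: []
Peg 1: [1]
Peg 2: [3]
Peg 3: [4, 2]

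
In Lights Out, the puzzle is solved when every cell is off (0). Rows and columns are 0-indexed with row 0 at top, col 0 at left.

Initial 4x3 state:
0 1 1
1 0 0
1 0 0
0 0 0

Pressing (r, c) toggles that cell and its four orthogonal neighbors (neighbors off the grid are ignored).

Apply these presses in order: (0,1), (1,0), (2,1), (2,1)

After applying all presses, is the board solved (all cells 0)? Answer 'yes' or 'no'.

After press 1 at (0,1):
1 0 0
1 1 0
1 0 0
0 0 0

After press 2 at (1,0):
0 0 0
0 0 0
0 0 0
0 0 0

After press 3 at (2,1):
0 0 0
0 1 0
1 1 1
0 1 0

After press 4 at (2,1):
0 0 0
0 0 0
0 0 0
0 0 0

Lights still on: 0

Answer: yes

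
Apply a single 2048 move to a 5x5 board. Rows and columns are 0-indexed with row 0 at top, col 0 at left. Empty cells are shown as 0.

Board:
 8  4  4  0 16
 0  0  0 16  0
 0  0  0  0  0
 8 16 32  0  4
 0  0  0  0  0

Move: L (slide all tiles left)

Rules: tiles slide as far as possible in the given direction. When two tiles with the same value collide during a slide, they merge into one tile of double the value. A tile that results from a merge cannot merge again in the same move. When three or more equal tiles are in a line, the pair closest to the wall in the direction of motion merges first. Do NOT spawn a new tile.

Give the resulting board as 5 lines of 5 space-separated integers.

Slide left:
row 0: [8, 4, 4, 0, 16] -> [8, 8, 16, 0, 0]
row 1: [0, 0, 0, 16, 0] -> [16, 0, 0, 0, 0]
row 2: [0, 0, 0, 0, 0] -> [0, 0, 0, 0, 0]
row 3: [8, 16, 32, 0, 4] -> [8, 16, 32, 4, 0]
row 4: [0, 0, 0, 0, 0] -> [0, 0, 0, 0, 0]

Answer:  8  8 16  0  0
16  0  0  0  0
 0  0  0  0  0
 8 16 32  4  0
 0  0  0  0  0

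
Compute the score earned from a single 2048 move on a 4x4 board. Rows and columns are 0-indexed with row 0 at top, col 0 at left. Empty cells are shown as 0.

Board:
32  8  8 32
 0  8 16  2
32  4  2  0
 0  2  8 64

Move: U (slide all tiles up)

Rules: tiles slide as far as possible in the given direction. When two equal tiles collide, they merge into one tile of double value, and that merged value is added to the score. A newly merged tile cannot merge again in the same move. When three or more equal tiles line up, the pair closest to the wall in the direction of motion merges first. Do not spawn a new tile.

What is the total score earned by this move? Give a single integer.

Slide up:
col 0: [32, 0, 32, 0] -> [64, 0, 0, 0]  score +64 (running 64)
col 1: [8, 8, 4, 2] -> [16, 4, 2, 0]  score +16 (running 80)
col 2: [8, 16, 2, 8] -> [8, 16, 2, 8]  score +0 (running 80)
col 3: [32, 2, 0, 64] -> [32, 2, 64, 0]  score +0 (running 80)
Board after move:
64 16  8 32
 0  4 16  2
 0  2  2 64
 0  0  8  0

Answer: 80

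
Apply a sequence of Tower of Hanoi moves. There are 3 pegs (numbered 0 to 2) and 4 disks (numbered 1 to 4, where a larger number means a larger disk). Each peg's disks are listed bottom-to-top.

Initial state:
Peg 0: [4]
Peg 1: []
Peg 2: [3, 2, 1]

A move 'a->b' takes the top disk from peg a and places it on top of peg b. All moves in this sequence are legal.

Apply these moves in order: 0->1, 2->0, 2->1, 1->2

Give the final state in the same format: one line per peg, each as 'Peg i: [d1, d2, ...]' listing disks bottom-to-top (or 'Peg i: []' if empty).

After move 1 (0->1):
Peg 0: []
Peg 1: [4]
Peg 2: [3, 2, 1]

After move 2 (2->0):
Peg 0: [1]
Peg 1: [4]
Peg 2: [3, 2]

After move 3 (2->1):
Peg 0: [1]
Peg 1: [4, 2]
Peg 2: [3]

After move 4 (1->2):
Peg 0: [1]
Peg 1: [4]
Peg 2: [3, 2]

Answer: Peg 0: [1]
Peg 1: [4]
Peg 2: [3, 2]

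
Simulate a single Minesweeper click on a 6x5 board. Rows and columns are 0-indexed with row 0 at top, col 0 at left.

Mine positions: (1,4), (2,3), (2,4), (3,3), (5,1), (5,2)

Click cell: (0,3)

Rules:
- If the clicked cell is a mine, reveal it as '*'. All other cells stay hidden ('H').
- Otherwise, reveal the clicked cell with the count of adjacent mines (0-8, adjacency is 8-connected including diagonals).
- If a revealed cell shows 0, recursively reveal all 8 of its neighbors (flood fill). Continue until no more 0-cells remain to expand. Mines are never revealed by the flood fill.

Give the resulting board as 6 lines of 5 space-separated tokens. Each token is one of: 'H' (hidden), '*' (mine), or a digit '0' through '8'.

H H H 1 H
H H H H H
H H H H H
H H H H H
H H H H H
H H H H H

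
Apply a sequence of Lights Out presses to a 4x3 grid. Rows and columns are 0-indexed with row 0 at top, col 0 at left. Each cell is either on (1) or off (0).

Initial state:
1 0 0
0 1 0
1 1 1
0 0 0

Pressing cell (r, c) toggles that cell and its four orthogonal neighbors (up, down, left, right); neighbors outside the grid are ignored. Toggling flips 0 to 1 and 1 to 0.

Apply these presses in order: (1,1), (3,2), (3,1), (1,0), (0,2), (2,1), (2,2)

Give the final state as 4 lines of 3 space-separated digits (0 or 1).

Answer: 0 0 1
0 0 1
1 1 0
1 1 1

Derivation:
After press 1 at (1,1):
1 1 0
1 0 1
1 0 1
0 0 0

After press 2 at (3,2):
1 1 0
1 0 1
1 0 0
0 1 1

After press 3 at (3,1):
1 1 0
1 0 1
1 1 0
1 0 0

After press 4 at (1,0):
0 1 0
0 1 1
0 1 0
1 0 0

After press 5 at (0,2):
0 0 1
0 1 0
0 1 0
1 0 0

After press 6 at (2,1):
0 0 1
0 0 0
1 0 1
1 1 0

After press 7 at (2,2):
0 0 1
0 0 1
1 1 0
1 1 1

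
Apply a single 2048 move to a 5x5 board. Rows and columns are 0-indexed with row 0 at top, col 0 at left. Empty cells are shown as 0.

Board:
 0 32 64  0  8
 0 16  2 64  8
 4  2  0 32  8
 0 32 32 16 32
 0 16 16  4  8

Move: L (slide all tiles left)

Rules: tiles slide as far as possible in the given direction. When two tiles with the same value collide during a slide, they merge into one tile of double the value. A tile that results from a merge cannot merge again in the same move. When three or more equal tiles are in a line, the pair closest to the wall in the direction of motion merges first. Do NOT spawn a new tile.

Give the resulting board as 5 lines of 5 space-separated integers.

Slide left:
row 0: [0, 32, 64, 0, 8] -> [32, 64, 8, 0, 0]
row 1: [0, 16, 2, 64, 8] -> [16, 2, 64, 8, 0]
row 2: [4, 2, 0, 32, 8] -> [4, 2, 32, 8, 0]
row 3: [0, 32, 32, 16, 32] -> [64, 16, 32, 0, 0]
row 4: [0, 16, 16, 4, 8] -> [32, 4, 8, 0, 0]

Answer: 32 64  8  0  0
16  2 64  8  0
 4  2 32  8  0
64 16 32  0  0
32  4  8  0  0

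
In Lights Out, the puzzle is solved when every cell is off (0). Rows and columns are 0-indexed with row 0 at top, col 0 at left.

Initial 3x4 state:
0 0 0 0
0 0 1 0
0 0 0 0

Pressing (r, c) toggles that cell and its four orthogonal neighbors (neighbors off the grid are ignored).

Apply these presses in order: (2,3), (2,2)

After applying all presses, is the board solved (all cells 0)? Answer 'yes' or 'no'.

Answer: no

Derivation:
After press 1 at (2,3):
0 0 0 0
0 0 1 1
0 0 1 1

After press 2 at (2,2):
0 0 0 0
0 0 0 1
0 1 0 0

Lights still on: 2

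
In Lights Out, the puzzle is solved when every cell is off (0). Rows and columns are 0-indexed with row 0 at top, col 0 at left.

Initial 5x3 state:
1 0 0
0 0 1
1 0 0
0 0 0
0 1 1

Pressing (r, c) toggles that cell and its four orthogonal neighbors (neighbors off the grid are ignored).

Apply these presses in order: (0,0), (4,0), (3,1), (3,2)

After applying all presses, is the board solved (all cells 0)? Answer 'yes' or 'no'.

After press 1 at (0,0):
0 1 0
1 0 1
1 0 0
0 0 0
0 1 1

After press 2 at (4,0):
0 1 0
1 0 1
1 0 0
1 0 0
1 0 1

After press 3 at (3,1):
0 1 0
1 0 1
1 1 0
0 1 1
1 1 1

After press 4 at (3,2):
0 1 0
1 0 1
1 1 1
0 0 0
1 1 0

Lights still on: 8

Answer: no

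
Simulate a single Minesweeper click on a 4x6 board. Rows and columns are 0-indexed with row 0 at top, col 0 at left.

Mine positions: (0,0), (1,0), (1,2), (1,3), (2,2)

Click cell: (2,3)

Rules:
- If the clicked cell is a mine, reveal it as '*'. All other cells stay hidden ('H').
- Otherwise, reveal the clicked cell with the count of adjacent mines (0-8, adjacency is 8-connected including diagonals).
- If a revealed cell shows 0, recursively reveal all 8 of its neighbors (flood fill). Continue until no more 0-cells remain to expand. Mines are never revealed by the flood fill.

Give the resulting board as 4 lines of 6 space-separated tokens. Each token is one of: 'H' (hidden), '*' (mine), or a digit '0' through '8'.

H H H H H H
H H H H H H
H H H 3 H H
H H H H H H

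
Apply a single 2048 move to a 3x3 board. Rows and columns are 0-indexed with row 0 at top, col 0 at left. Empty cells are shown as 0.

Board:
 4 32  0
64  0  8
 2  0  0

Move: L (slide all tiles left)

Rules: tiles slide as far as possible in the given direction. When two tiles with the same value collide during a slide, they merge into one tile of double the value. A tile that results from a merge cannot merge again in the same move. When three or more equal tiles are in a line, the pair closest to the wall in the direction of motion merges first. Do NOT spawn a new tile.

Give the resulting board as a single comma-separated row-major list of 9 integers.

Answer: 4, 32, 0, 64, 8, 0, 2, 0, 0

Derivation:
Slide left:
row 0: [4, 32, 0] -> [4, 32, 0]
row 1: [64, 0, 8] -> [64, 8, 0]
row 2: [2, 0, 0] -> [2, 0, 0]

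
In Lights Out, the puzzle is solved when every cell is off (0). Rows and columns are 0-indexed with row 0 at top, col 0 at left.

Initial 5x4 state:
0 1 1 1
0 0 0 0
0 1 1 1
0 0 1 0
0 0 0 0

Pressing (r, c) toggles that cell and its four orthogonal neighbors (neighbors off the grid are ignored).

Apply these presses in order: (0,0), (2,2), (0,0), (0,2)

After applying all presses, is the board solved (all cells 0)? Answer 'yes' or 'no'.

Answer: yes

Derivation:
After press 1 at (0,0):
1 0 1 1
1 0 0 0
0 1 1 1
0 0 1 0
0 0 0 0

After press 2 at (2,2):
1 0 1 1
1 0 1 0
0 0 0 0
0 0 0 0
0 0 0 0

After press 3 at (0,0):
0 1 1 1
0 0 1 0
0 0 0 0
0 0 0 0
0 0 0 0

After press 4 at (0,2):
0 0 0 0
0 0 0 0
0 0 0 0
0 0 0 0
0 0 0 0

Lights still on: 0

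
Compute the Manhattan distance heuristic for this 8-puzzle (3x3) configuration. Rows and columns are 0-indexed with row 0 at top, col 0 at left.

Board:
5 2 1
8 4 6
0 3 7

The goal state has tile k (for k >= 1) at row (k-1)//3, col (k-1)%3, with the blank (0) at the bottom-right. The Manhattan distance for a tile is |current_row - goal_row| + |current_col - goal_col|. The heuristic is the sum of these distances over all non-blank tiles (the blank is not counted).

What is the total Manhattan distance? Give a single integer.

Tile 5: (0,0)->(1,1) = 2
Tile 2: (0,1)->(0,1) = 0
Tile 1: (0,2)->(0,0) = 2
Tile 8: (1,0)->(2,1) = 2
Tile 4: (1,1)->(1,0) = 1
Tile 6: (1,2)->(1,2) = 0
Tile 3: (2,1)->(0,2) = 3
Tile 7: (2,2)->(2,0) = 2
Sum: 2 + 0 + 2 + 2 + 1 + 0 + 3 + 2 = 12

Answer: 12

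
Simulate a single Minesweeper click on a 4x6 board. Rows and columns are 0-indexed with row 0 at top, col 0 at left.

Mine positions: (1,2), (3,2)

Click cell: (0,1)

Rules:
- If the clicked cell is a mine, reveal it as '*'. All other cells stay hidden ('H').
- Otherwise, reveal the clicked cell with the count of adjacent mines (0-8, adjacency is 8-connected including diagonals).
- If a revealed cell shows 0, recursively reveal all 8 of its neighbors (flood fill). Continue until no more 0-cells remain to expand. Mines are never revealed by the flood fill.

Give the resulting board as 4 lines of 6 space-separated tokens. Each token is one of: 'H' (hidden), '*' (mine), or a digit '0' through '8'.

H 1 H H H H
H H H H H H
H H H H H H
H H H H H H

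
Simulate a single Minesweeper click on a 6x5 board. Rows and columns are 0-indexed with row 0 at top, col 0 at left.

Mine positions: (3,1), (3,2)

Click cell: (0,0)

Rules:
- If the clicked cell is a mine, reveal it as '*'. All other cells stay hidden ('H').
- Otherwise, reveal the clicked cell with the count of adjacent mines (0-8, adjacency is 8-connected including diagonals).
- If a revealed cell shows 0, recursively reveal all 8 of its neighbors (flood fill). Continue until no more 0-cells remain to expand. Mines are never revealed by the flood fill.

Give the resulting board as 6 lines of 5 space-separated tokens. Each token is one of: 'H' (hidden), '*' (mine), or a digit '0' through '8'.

0 0 0 0 0
0 0 0 0 0
1 2 2 1 0
H H H 1 0
1 2 2 1 0
0 0 0 0 0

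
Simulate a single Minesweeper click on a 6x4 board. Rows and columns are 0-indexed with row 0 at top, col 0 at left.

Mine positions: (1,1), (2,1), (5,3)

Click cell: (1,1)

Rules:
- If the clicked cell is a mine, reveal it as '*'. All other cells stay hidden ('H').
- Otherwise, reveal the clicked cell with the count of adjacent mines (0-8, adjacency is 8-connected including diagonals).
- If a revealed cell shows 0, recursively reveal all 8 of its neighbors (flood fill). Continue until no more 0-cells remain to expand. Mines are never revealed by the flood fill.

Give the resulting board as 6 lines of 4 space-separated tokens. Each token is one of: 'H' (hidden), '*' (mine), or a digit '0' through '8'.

H H H H
H * H H
H H H H
H H H H
H H H H
H H H H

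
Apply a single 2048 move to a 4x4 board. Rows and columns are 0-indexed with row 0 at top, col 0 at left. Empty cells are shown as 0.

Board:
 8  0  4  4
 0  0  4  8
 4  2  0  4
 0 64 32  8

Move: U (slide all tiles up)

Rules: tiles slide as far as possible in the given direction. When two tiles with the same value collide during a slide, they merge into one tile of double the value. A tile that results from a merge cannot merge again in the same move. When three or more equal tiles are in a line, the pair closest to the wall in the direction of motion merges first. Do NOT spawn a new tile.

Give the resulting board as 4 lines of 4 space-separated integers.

Answer:  8  2  8  4
 4 64 32  8
 0  0  0  4
 0  0  0  8

Derivation:
Slide up:
col 0: [8, 0, 4, 0] -> [8, 4, 0, 0]
col 1: [0, 0, 2, 64] -> [2, 64, 0, 0]
col 2: [4, 4, 0, 32] -> [8, 32, 0, 0]
col 3: [4, 8, 4, 8] -> [4, 8, 4, 8]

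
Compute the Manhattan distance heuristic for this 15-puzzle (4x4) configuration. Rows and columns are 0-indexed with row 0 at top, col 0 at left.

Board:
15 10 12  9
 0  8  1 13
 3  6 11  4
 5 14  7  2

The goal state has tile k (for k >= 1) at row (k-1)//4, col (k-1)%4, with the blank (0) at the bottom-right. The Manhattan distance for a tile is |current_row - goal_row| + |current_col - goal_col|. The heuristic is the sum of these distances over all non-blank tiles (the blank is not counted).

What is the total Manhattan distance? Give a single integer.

Tile 15: (0,0)->(3,2) = 5
Tile 10: (0,1)->(2,1) = 2
Tile 12: (0,2)->(2,3) = 3
Tile 9: (0,3)->(2,0) = 5
Tile 8: (1,1)->(1,3) = 2
Tile 1: (1,2)->(0,0) = 3
Tile 13: (1,3)->(3,0) = 5
Tile 3: (2,0)->(0,2) = 4
Tile 6: (2,1)->(1,1) = 1
Tile 11: (2,2)->(2,2) = 0
Tile 4: (2,3)->(0,3) = 2
Tile 5: (3,0)->(1,0) = 2
Tile 14: (3,1)->(3,1) = 0
Tile 7: (3,2)->(1,2) = 2
Tile 2: (3,3)->(0,1) = 5
Sum: 5 + 2 + 3 + 5 + 2 + 3 + 5 + 4 + 1 + 0 + 2 + 2 + 0 + 2 + 5 = 41

Answer: 41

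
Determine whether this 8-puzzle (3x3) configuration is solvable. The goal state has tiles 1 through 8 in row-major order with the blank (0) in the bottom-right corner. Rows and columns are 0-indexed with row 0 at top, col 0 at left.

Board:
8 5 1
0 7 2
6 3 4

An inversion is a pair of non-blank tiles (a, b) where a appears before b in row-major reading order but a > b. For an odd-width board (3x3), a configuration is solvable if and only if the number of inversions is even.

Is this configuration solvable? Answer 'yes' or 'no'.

Answer: no

Derivation:
Inversions (pairs i<j in row-major order where tile[i] > tile[j] > 0): 17
17 is odd, so the puzzle is not solvable.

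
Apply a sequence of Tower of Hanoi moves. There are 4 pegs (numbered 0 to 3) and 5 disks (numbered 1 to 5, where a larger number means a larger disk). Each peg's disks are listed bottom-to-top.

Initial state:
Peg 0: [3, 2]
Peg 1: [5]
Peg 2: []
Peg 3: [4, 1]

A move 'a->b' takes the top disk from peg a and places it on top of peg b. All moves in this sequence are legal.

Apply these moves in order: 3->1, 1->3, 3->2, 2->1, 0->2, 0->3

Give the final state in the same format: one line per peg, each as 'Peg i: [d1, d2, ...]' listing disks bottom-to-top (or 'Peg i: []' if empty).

Answer: Peg 0: []
Peg 1: [5, 1]
Peg 2: [2]
Peg 3: [4, 3]

Derivation:
After move 1 (3->1):
Peg 0: [3, 2]
Peg 1: [5, 1]
Peg 2: []
Peg 3: [4]

After move 2 (1->3):
Peg 0: [3, 2]
Peg 1: [5]
Peg 2: []
Peg 3: [4, 1]

After move 3 (3->2):
Peg 0: [3, 2]
Peg 1: [5]
Peg 2: [1]
Peg 3: [4]

After move 4 (2->1):
Peg 0: [3, 2]
Peg 1: [5, 1]
Peg 2: []
Peg 3: [4]

After move 5 (0->2):
Peg 0: [3]
Peg 1: [5, 1]
Peg 2: [2]
Peg 3: [4]

After move 6 (0->3):
Peg 0: []
Peg 1: [5, 1]
Peg 2: [2]
Peg 3: [4, 3]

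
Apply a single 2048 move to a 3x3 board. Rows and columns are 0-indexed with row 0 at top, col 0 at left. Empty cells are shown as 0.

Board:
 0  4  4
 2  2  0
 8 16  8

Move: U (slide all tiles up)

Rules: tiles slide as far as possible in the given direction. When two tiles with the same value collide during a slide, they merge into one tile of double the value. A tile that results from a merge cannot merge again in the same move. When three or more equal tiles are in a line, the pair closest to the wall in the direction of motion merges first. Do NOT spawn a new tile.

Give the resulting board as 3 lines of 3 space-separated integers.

Answer:  2  4  4
 8  2  8
 0 16  0

Derivation:
Slide up:
col 0: [0, 2, 8] -> [2, 8, 0]
col 1: [4, 2, 16] -> [4, 2, 16]
col 2: [4, 0, 8] -> [4, 8, 0]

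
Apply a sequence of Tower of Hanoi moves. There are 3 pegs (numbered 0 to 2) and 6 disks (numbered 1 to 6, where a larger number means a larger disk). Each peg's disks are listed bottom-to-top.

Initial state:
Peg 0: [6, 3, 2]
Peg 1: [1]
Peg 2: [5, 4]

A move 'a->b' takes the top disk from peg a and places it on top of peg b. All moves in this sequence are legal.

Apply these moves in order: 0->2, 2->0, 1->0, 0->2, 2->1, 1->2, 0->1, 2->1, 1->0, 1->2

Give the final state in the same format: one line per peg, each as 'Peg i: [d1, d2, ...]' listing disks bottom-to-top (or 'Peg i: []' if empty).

Answer: Peg 0: [6, 3, 1]
Peg 1: []
Peg 2: [5, 4, 2]

Derivation:
After move 1 (0->2):
Peg 0: [6, 3]
Peg 1: [1]
Peg 2: [5, 4, 2]

After move 2 (2->0):
Peg 0: [6, 3, 2]
Peg 1: [1]
Peg 2: [5, 4]

After move 3 (1->0):
Peg 0: [6, 3, 2, 1]
Peg 1: []
Peg 2: [5, 4]

After move 4 (0->2):
Peg 0: [6, 3, 2]
Peg 1: []
Peg 2: [5, 4, 1]

After move 5 (2->1):
Peg 0: [6, 3, 2]
Peg 1: [1]
Peg 2: [5, 4]

After move 6 (1->2):
Peg 0: [6, 3, 2]
Peg 1: []
Peg 2: [5, 4, 1]

After move 7 (0->1):
Peg 0: [6, 3]
Peg 1: [2]
Peg 2: [5, 4, 1]

After move 8 (2->1):
Peg 0: [6, 3]
Peg 1: [2, 1]
Peg 2: [5, 4]

After move 9 (1->0):
Peg 0: [6, 3, 1]
Peg 1: [2]
Peg 2: [5, 4]

After move 10 (1->2):
Peg 0: [6, 3, 1]
Peg 1: []
Peg 2: [5, 4, 2]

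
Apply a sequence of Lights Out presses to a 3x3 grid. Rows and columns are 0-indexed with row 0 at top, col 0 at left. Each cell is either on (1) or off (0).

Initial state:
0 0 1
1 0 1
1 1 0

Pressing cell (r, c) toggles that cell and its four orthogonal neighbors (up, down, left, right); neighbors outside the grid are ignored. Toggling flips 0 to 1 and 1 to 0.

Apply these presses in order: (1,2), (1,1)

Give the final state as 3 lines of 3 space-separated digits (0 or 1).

After press 1 at (1,2):
0 0 0
1 1 0
1 1 1

After press 2 at (1,1):
0 1 0
0 0 1
1 0 1

Answer: 0 1 0
0 0 1
1 0 1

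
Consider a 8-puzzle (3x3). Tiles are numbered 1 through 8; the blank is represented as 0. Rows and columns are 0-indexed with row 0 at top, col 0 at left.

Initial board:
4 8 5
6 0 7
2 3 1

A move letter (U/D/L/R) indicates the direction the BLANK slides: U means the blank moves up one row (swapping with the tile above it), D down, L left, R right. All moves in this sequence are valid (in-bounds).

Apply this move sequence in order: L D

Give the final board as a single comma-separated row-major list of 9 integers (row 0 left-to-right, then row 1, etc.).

Answer: 4, 8, 5, 2, 6, 7, 0, 3, 1

Derivation:
After move 1 (L):
4 8 5
0 6 7
2 3 1

After move 2 (D):
4 8 5
2 6 7
0 3 1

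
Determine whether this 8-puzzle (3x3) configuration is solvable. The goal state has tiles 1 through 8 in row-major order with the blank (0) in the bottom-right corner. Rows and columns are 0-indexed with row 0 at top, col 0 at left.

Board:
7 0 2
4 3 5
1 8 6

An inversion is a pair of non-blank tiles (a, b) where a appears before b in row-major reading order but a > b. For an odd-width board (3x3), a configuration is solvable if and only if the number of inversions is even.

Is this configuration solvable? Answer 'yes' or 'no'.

Answer: yes

Derivation:
Inversions (pairs i<j in row-major order where tile[i] > tile[j] > 0): 12
12 is even, so the puzzle is solvable.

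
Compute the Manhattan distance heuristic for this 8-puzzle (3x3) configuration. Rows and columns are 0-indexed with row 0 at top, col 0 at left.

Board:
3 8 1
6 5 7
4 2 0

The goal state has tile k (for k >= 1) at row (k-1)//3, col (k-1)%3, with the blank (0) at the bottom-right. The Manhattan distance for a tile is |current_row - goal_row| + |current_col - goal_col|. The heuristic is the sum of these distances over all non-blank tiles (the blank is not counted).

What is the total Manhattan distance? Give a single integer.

Answer: 14

Derivation:
Tile 3: (0,0)->(0,2) = 2
Tile 8: (0,1)->(2,1) = 2
Tile 1: (0,2)->(0,0) = 2
Tile 6: (1,0)->(1,2) = 2
Tile 5: (1,1)->(1,1) = 0
Tile 7: (1,2)->(2,0) = 3
Tile 4: (2,0)->(1,0) = 1
Tile 2: (2,1)->(0,1) = 2
Sum: 2 + 2 + 2 + 2 + 0 + 3 + 1 + 2 = 14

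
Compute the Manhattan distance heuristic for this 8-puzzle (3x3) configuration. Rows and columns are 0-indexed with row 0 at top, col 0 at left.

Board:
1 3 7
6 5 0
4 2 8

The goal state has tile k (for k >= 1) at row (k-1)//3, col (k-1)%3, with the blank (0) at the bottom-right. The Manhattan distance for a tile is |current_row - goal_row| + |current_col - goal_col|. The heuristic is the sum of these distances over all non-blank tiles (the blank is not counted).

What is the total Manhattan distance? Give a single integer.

Answer: 11

Derivation:
Tile 1: at (0,0), goal (0,0), distance |0-0|+|0-0| = 0
Tile 3: at (0,1), goal (0,2), distance |0-0|+|1-2| = 1
Tile 7: at (0,2), goal (2,0), distance |0-2|+|2-0| = 4
Tile 6: at (1,0), goal (1,2), distance |1-1|+|0-2| = 2
Tile 5: at (1,1), goal (1,1), distance |1-1|+|1-1| = 0
Tile 4: at (2,0), goal (1,0), distance |2-1|+|0-0| = 1
Tile 2: at (2,1), goal (0,1), distance |2-0|+|1-1| = 2
Tile 8: at (2,2), goal (2,1), distance |2-2|+|2-1| = 1
Sum: 0 + 1 + 4 + 2 + 0 + 1 + 2 + 1 = 11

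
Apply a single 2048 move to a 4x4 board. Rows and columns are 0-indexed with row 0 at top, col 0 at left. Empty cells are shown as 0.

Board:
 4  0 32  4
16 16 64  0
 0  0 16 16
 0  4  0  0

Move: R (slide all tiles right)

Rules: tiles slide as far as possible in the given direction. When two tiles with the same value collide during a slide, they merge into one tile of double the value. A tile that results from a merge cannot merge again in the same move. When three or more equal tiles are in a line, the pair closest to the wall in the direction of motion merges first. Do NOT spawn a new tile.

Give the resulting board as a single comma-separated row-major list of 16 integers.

Answer: 0, 4, 32, 4, 0, 0, 32, 64, 0, 0, 0, 32, 0, 0, 0, 4

Derivation:
Slide right:
row 0: [4, 0, 32, 4] -> [0, 4, 32, 4]
row 1: [16, 16, 64, 0] -> [0, 0, 32, 64]
row 2: [0, 0, 16, 16] -> [0, 0, 0, 32]
row 3: [0, 4, 0, 0] -> [0, 0, 0, 4]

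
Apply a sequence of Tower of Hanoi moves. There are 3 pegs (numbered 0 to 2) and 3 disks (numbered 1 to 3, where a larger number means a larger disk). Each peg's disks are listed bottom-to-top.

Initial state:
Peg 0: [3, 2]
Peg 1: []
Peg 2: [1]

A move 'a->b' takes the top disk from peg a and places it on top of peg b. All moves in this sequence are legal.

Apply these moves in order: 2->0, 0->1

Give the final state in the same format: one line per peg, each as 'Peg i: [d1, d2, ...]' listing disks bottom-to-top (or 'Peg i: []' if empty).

After move 1 (2->0):
Peg 0: [3, 2, 1]
Peg 1: []
Peg 2: []

After move 2 (0->1):
Peg 0: [3, 2]
Peg 1: [1]
Peg 2: []

Answer: Peg 0: [3, 2]
Peg 1: [1]
Peg 2: []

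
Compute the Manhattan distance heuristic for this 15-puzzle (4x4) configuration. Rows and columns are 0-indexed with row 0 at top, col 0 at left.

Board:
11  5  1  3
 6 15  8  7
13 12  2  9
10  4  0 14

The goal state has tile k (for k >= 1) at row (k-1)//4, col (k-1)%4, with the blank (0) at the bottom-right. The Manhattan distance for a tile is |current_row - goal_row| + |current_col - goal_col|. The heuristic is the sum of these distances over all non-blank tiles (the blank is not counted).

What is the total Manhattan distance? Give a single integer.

Answer: 33

Derivation:
Tile 11: at (0,0), goal (2,2), distance |0-2|+|0-2| = 4
Tile 5: at (0,1), goal (1,0), distance |0-1|+|1-0| = 2
Tile 1: at (0,2), goal (0,0), distance |0-0|+|2-0| = 2
Tile 3: at (0,3), goal (0,2), distance |0-0|+|3-2| = 1
Tile 6: at (1,0), goal (1,1), distance |1-1|+|0-1| = 1
Tile 15: at (1,1), goal (3,2), distance |1-3|+|1-2| = 3
Tile 8: at (1,2), goal (1,3), distance |1-1|+|2-3| = 1
Tile 7: at (1,3), goal (1,2), distance |1-1|+|3-2| = 1
Tile 13: at (2,0), goal (3,0), distance |2-3|+|0-0| = 1
Tile 12: at (2,1), goal (2,3), distance |2-2|+|1-3| = 2
Tile 2: at (2,2), goal (0,1), distance |2-0|+|2-1| = 3
Tile 9: at (2,3), goal (2,0), distance |2-2|+|3-0| = 3
Tile 10: at (3,0), goal (2,1), distance |3-2|+|0-1| = 2
Tile 4: at (3,1), goal (0,3), distance |3-0|+|1-3| = 5
Tile 14: at (3,3), goal (3,1), distance |3-3|+|3-1| = 2
Sum: 4 + 2 + 2 + 1 + 1 + 3 + 1 + 1 + 1 + 2 + 3 + 3 + 2 + 5 + 2 = 33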